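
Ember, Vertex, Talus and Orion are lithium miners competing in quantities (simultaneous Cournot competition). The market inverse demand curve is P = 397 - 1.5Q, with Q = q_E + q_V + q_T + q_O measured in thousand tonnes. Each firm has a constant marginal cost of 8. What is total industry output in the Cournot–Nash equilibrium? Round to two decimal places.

Each firm earns π_i = (397 - 1.5Q)q_i - 8q_i.
First-order condition (treating rivals' output as given): 389 - 3q_i - (3/2)·Σ_{j≠i} q_j = 0.
By symmetry each firm produces the same amount; substituting Σ_{j≠i} q_j = 3q_i yields q_i = 389/(15/2) = 778/15.
Total output Q = 778/15 + 778/15 + 778/15 + 778/15 = 207.4667.

207.47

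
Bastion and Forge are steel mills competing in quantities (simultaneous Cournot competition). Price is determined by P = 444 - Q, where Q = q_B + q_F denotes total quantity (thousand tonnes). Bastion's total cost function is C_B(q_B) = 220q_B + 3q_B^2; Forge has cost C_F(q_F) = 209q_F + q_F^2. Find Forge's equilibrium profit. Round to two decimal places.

Bastion's profit: π_B = (444 - Q)q_B - (220q_B + 3q_B²). Setting ∂π_B/∂q_B = 0: 224 - 8q_B - (q_F) = 0.
Forge's profit: π_F = (444 - Q)q_F - (209q_F + q_F²). Setting ∂π_F/∂q_F = 0: 235 - 4q_F - (q_B) = 0.
Best responses: q_B = (224 - q_F)/8, q_F = (235 - q_B)/4.
Substituting one into the other gives q_B = 661/31 and q_F = 1656/31.
Price P = 444 - 74.7419 = 369.2581.
Forge's profit: 369.2581·(1656/31) - 209·(1656/31) - (1656/31)² = 5707.2549.

5707.25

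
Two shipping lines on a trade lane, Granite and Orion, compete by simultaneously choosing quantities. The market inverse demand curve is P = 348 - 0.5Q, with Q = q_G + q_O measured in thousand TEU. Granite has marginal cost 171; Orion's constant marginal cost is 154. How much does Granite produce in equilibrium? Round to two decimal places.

106.67

Granite's profit: π_G = (348 - 0.5Q)q_G - (171q_G). Setting ∂π_G/∂q_G = 0: 177 - q_G - (1/2)(q_O) = 0.
Orion's profit: π_O = (348 - 0.5Q)q_O - (154q_O). Setting ∂π_O/∂q_O = 0: 194 - q_O - (1/2)(q_G) = 0.
Rearranging gives the reaction functions q_G = (177 - (1/2)q_O) and q_O = (194 - (1/2)q_G).
Solving the pair: q_G = 320/3, q_O = 422/3.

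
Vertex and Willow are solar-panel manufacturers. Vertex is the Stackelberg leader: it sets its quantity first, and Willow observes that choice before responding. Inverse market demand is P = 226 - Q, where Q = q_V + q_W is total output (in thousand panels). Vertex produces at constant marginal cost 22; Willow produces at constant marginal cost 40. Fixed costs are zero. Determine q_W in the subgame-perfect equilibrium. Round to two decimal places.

The follower Willow best-responds to any q_V: π_W = (226 - Q)q_W - 40q_W.
∂π_W/∂q_W = 186 - q_V - 2q_W = 0 gives the reaction function q_W = (186 - q_V)/2.
The leader anticipates this reaction. Substituting into P = 226 - Q gives P = 133 - (1/2)q_V, so π_V = (133 - (1/2)q_V)q_V - 22q_V.
The leader's first-order condition 111 - q_V = 0 yields q_V = 111.
Then q_W = (186 - 111)/2 = 75/2.

37.50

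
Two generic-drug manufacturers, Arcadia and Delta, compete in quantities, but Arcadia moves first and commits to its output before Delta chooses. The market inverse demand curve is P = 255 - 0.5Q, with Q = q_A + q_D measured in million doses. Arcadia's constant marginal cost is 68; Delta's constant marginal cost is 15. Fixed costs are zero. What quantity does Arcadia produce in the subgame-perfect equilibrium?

134

Solve by backward induction. Given q_A, the follower Delta maximises π_D = (255 - (1/2)q_A - (1/2)q_D)q_D - 15q_D.
Follower FOC: 240 - (1/2)q_A - q_D = 0, so q_D(q_A) = (240 - (1/2)q_A).
Arcadia substitutes q_D(q_A) into its own profit: π_A = q_A(255 - (1/2)q_A - (240 - (1/2)q_A)/2) - 68q_A = (135 - (1/4)q_A)q_A - 68q_A.
The leader's first-order condition 67 - (1/2)q_A = 0 yields q_A = 134.
Then q_D = (240 - (1/2)·134) = 173.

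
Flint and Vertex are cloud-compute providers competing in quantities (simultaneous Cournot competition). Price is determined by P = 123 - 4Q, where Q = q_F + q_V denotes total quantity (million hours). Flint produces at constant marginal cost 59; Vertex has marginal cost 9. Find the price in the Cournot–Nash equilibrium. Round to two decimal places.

63.67

Flint's profit: π_F = (123 - 4Q)q_F - (59q_F). Setting ∂π_F/∂q_F = 0: 64 - 8q_F - 4(q_V) = 0.
Vertex's profit: π_V = (123 - 4Q)q_V - (9q_V). Setting ∂π_V/∂q_V = 0: 114 - 8q_V - 4(q_F) = 0.
Rearranging gives the reaction functions q_F = (64 - 4q_V)/8 and q_V = (114 - 4q_F)/8.
Solving the pair: q_F = 7/6, q_V = 41/3.
Total output Q = 89/6, so price P = 123 - 4·(89/6) = 191/3.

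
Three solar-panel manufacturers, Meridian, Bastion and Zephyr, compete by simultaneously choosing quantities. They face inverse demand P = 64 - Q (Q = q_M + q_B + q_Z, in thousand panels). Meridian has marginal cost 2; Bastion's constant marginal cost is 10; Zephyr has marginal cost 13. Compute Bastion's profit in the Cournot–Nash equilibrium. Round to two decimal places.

150.06

Meridian's profit: π_M = (64 - Q)q_M - (2q_M). Setting ∂π_M/∂q_M = 0: 62 - 2q_M - (q_B + q_Z) = 0.
Bastion's profit: π_B = (64 - Q)q_B - (10q_B). Setting ∂π_B/∂q_B = 0: 54 - 2q_B - (q_M + q_Z) = 0.
Zephyr's first-order condition: 51 - 2q_Z - (q_M + q_B) = 0.
Adding the 3 conditions: 167 − 2Q − 2Q = 0, i.e. Q = 167/4.
Back-substituting: q_M = (62 − 167/4) = 81/4, q_B = (54 − 167/4) = 49/4, q_Z = (51 − 167/4) = 37/4.
Price P = 64 - 167/4 = 89/4.
Bastion's profit: (89/4 - 10)·(49/4) = 150.0625.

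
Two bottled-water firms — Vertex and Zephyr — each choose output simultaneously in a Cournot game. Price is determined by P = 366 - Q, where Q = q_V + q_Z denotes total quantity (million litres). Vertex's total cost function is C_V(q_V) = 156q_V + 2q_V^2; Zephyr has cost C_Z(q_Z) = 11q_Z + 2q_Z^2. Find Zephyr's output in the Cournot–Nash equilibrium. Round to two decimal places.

54.86

Vertex's profit: π_V = (366 - Q)q_V - (156q_V + 2q_V²). Setting ∂π_V/∂q_V = 0: 210 - 6q_V - (q_Z) = 0.
Zephyr's profit: π_Z = (366 - Q)q_Z - (11q_Z + 2q_Z²). Setting ∂π_Z/∂q_Z = 0: 355 - 6q_Z - (q_V) = 0.
Best responses: q_V = (210 - q_Z)/6, q_Z = (355 - q_V)/6.
Substituting one into the other gives q_V = 181/7 and q_Z = 384/7.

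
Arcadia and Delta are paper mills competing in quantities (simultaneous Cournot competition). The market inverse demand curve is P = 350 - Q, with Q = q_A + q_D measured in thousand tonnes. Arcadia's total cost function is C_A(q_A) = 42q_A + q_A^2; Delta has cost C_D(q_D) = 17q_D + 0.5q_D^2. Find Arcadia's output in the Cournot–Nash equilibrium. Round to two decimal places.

Arcadia's profit: π_A = (350 - Q)q_A - (42q_A + q_A²). Setting ∂π_A/∂q_A = 0: 308 - 4q_A - (q_D) = 0.
Delta's profit: π_D = (350 - Q)q_D - (17q_D + (1/2)q_D²). Setting ∂π_D/∂q_D = 0: 333 - 3q_D - (q_A) = 0.
So q_A = (308 - q_D)/4 and q_D = (333 - q_A)/3.
Solving the pair: q_A = 591/11, q_D = 1024/11.

53.73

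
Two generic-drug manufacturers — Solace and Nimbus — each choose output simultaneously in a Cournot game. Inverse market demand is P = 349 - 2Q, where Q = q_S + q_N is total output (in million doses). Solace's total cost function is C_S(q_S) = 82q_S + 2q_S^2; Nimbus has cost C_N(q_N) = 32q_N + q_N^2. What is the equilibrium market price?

214

Solace's profit: π_S = (349 - 2Q)q_S - (82q_S + 2q_S²). Setting ∂π_S/∂q_S = 0: 267 - 8q_S - 2(q_N) = 0.
Nimbus's first-order condition: 317 - 6q_N - 2(q_S) = 0.
Rearranging gives the reaction functions q_S = (267 - 2q_N)/8 and q_N = (317 - 2q_S)/6.
Substituting one into the other gives q_S = 22 and q_N = 91/2.
Total output Q = 135/2, so price P = 349 - 2·(135/2) = 214.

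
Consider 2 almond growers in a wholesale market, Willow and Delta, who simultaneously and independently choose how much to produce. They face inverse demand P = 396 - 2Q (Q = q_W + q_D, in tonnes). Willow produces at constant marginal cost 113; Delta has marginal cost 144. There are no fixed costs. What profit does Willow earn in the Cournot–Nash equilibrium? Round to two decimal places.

5477.56

Willow's profit: π_W = (396 - 2Q)q_W - (113q_W). Setting ∂π_W/∂q_W = 0: 283 - 4q_W - 2(q_D) = 0.
Delta's profit: π_D = (396 - 2Q)q_D - (144q_D). Setting ∂π_D/∂q_D = 0: 252 - 4q_D - 2(q_W) = 0.
Rearranging gives the reaction functions q_W = (283 - 2q_D)/4 and q_D = (252 - 2q_W)/4.
Substituting one into the other gives q_W = 157/3 and q_D = 221/6.
Price P = 396 - 2·(535/6) = 653/3.
Willow's profit: (653/3 - 113)·(157/3) = 5477.5556.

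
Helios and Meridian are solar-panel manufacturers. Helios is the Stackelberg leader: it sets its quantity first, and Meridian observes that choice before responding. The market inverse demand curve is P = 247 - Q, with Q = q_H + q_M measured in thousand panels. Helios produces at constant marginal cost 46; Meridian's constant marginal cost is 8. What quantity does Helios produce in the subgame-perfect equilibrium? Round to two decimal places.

The follower Meridian best-responds to any q_H: π_M = (247 - Q)q_M - 8q_M.
Follower FOC: 239 - q_H - 2q_M = 0, so q_M(q_H) = (239 - q_H)/2.
The leader anticipates this reaction. Substituting into P = 247 - Q gives P = 255/2 - (1/2)q_H, so π_H = (255/2 - (1/2)q_H)q_H - 46q_H.
Maximising: ∂π_H/∂q_H = 163/2 - q_H = 0, giving q_H = 163/2.
Then q_M = (239 - 163/2)/2 = 315/4.

81.50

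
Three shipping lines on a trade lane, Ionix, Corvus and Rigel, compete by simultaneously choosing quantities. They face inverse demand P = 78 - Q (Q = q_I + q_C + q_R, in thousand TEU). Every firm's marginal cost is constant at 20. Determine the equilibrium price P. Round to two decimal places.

Each firm earns π_i = (78 - Q)q_i - 20q_i.
Setting ∂π_i/∂q_i = 0 with rivals' quantities fixed: 58 - 2q_i - Σ_{j≠i} q_j = 0.
By symmetry each firm produces the same amount; substituting Σ_{j≠i} q_j = 2q_i yields q_i = 58/4 = 29/2.
Total output Q = 87/2, so price P = 78 - 87/2 = 69/2.

34.50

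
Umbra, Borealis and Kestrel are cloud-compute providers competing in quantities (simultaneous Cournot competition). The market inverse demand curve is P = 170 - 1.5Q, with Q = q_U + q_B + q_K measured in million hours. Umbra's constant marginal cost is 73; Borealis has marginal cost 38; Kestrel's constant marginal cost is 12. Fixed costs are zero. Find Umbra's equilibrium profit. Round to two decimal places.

0.04

Umbra's profit: π_U = (170 - 1.5Q)q_U - (73q_U). Setting ∂π_U/∂q_U = 0: 97 - 3q_U - (3/2)(q_B + q_K) = 0.
Borealis's first-order condition: 132 - 3q_B - (3/2)(q_U + q_K) = 0.
Kestrel's first-order condition: 158 - 3q_K - (3/2)(q_U + q_B) = 0.
Adding the 3 conditions: 387 − 3Q − 3Q = 0, i.e. Q = 129/2.
Back-substituting: q_U = (97 − 387/4)/(3/2) = 1/6, q_B = (132 − 387/4)/(3/2) = 47/2, q_K = (158 − 387/4)/(3/2) = 245/6.
Price P = 170 - (3/2)·(129/2) = 293/4.
Umbra's profit: (293/4 - 73)·(1/6) = 1/24.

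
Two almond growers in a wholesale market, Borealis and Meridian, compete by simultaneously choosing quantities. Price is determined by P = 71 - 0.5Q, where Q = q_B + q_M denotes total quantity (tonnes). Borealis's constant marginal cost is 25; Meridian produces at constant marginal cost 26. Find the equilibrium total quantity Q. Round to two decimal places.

60.67

Borealis's profit: π_B = (71 - 0.5Q)q_B - (25q_B). Setting ∂π_B/∂q_B = 0: 46 - q_B - (1/2)(q_M) = 0.
Meridian's first-order condition: 45 - q_M - (1/2)(q_B) = 0.
Rearranging gives the reaction functions q_B = (46 - (1/2)q_M) and q_M = (45 - (1/2)q_B).
Solving the pair: q_B = 94/3, q_M = 88/3.
Total output Q = 94/3 + 88/3 = 182/3.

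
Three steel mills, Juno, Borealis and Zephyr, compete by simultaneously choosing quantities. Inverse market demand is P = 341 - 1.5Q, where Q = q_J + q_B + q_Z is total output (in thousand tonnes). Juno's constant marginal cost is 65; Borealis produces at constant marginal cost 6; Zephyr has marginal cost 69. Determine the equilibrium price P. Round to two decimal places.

120.25

Juno's profit: π_J = (341 - 1.5Q)q_J - (65q_J). Setting ∂π_J/∂q_J = 0: 276 - 3q_J - (3/2)(q_B + q_Z) = 0.
Borealis's first-order condition: 335 - 3q_B - (3/2)(q_J + q_Z) = 0.
Zephyr's profit: π_Z = (341 - 1.5Q)q_Z - (69q_Z). Setting ∂π_Z/∂q_Z = 0: 272 - 3q_Z - (3/2)(q_J + q_B) = 0.
Adding the 3 first-order conditions: 883 − 6Q = 0, so Q = 883/6.
Back-substituting: q_J = (276 − 883/4)/(3/2) = 221/6, q_B = (335 − 883/4)/(3/2) = 457/6, q_Z = (272 − 883/4)/(3/2) = 205/6.
Total output Q = 883/6, so price P = 341 - (3/2)·(883/6) = 481/4.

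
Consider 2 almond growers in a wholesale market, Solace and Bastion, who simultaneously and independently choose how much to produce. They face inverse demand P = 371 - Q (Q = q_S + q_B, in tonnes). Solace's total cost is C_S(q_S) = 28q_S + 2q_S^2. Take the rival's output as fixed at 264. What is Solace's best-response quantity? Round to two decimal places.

With the rival's output fixed at 264, Solace's profit is π_S = (371 - 264 - q_S)q_S - (28q_S + 2q_S²) = (107 - q_S)q_S - (28q_S + 2q_S²).
∂π_S/∂q_S = 79 - 6q_S = 0, so q_S = 79/6.

13.17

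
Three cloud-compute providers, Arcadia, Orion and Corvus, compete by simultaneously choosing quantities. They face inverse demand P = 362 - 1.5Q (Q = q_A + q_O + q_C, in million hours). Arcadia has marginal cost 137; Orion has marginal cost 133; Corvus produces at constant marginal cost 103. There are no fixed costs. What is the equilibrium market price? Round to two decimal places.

Arcadia's profit: π_A = (362 - 1.5Q)q_A - (137q_A). Setting ∂π_A/∂q_A = 0: 225 - 3q_A - (3/2)(q_O + q_C) = 0.
Orion's first-order condition: 229 - 3q_O - (3/2)(q_A + q_C) = 0.
Corvus's first-order condition: 259 - 3q_C - (3/2)(q_A + q_O) = 0.
Adding the 3 conditions: 713 − 3Q − 3Q = 0, i.e. Q = 713/6.
Back-substituting: q_A = (225 − 713/4)/(3/2) = 187/6, q_O = (229 − 713/4)/(3/2) = 203/6, q_C = (259 − 713/4)/(3/2) = 323/6.
Total output Q = 713/6, so price P = 362 - (3/2)·(713/6) = 735/4.

183.75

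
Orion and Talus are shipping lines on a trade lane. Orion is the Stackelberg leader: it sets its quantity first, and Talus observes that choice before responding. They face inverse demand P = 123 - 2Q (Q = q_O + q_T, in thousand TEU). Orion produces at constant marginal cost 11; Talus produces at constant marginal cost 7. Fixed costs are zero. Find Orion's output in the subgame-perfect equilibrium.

Solve by backward induction. Given q_O, the follower Talus maximises π_T = (123 - 2q_O - 2q_T)q_T - 7q_T.
∂π_T/∂q_T = 116 - 2q_O - 4q_T = 0 gives the reaction function q_T = (116 - 2q_O)/4.
Orion substitutes q_T(q_O) into its own profit: π_O = q_O(123 - 2q_O - (116 - 2q_O)/2) - 11q_O = (65 - q_O)q_O - 11q_O.
Maximising: ∂π_O/∂q_O = 54 - 2q_O = 0, giving q_O = 27.
Then q_T = (116 - 2·27)/4 = 31/2.

27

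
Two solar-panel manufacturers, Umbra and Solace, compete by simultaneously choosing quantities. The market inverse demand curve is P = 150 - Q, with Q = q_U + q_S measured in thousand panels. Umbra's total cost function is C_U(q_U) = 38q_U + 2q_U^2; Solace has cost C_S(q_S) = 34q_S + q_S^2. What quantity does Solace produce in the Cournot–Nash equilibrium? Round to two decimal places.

Umbra's profit: π_U = (150 - Q)q_U - (38q_U + 2q_U²). Setting ∂π_U/∂q_U = 0: 112 - 6q_U - (q_S) = 0.
Solace's first-order condition: 116 - 4q_S - (q_U) = 0.
Rearranging gives the reaction functions q_U = (112 - q_S)/6 and q_S = (116 - q_U)/4.
Solving the pair: q_U = 332/23, q_S = 584/23.

25.39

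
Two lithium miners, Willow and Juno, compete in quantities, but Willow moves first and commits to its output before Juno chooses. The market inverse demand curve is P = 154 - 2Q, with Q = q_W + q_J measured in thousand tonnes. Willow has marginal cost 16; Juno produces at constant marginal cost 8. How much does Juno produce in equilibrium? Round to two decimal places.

Solve by backward induction. Given q_W, the follower Juno maximises π_J = (154 - 2q_W - 2q_J)q_J - 8q_J.
Follower FOC: 146 - 2q_W - 4q_J = 0, so q_J(q_W) = (146 - 2q_W)/4.
The leader anticipates this reaction. Substituting into P = 154 - 2Q gives P = 81 - q_W, so π_W = (81 - q_W)q_W - 16q_W.
The leader's first-order condition 65 - 2q_W = 0 yields q_W = 65/2.
Then q_J = (146 - 2·(65/2))/4 = 81/4.

20.25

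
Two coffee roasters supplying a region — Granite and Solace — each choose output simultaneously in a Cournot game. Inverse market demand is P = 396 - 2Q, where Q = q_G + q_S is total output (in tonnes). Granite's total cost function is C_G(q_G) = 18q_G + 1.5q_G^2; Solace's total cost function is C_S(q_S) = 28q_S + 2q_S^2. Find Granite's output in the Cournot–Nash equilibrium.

44

Granite's profit: π_G = (396 - 2Q)q_G - (18q_G + (3/2)q_G²). Setting ∂π_G/∂q_G = 0: 378 - 7q_G - 2(q_S) = 0.
Solace's first-order condition: 368 - 8q_S - 2(q_G) = 0.
Best responses: q_G = (378 - 2q_S)/7, q_S = (368 - 2q_G)/8.
Solving the pair: q_G = 44, q_S = 35.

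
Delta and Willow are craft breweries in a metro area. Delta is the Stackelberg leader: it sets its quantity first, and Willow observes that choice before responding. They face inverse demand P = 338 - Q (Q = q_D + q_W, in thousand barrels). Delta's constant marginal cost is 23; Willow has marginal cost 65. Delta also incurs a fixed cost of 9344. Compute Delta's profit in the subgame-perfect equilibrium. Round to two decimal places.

6587.13

The follower Willow best-responds to any q_D: π_W = (338 - Q)q_W - 65q_W.
Setting the follower's marginal profit to zero, 273 - q_D - 2q_W = 0, i.e. q_W = (273 - q_D)/2.
The leader anticipates this reaction. Substituting into P = 338 - Q gives P = 403/2 - (1/2)q_D, so π_D = (403/2 - (1/2)q_D)q_D - 23q_D.
Leader FOC: 357/2 - q_D = 0, so q_D = 357/2.
Then q_W = (273 - 357/2)/2 = 189/4.
Price P = 338 - 903/4 = 449/4.
Delta's profit: (449/4 - 23)·(357/2) - 9344 = 6587.1250.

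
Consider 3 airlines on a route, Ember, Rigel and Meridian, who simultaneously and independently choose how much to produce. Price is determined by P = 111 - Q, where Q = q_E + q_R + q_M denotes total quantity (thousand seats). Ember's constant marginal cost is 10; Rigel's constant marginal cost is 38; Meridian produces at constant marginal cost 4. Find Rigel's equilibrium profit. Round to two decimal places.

7.56

Ember's profit: π_E = (111 - Q)q_E - (10q_E). Setting ∂π_E/∂q_E = 0: 101 - 2q_E - (q_R + q_M) = 0.
Rigel's profit: π_R = (111 - Q)q_R - (38q_R). Setting ∂π_R/∂q_R = 0: 73 - 2q_R - (q_E + q_M) = 0.
Meridian's first-order condition: 107 - 2q_M - (q_E + q_R) = 0.
Summing all 3 equations gives 281 − 4Q = 0, hence Q = 281/4.
Back-substituting: q_E = (101 − 281/4) = 123/4, q_R = (73 − 281/4) = 11/4, q_M = (107 − 281/4) = 147/4.
Price P = 111 - 281/4 = 163/4.
Rigel's profit: (163/4 - 38)·(11/4) = 121/16.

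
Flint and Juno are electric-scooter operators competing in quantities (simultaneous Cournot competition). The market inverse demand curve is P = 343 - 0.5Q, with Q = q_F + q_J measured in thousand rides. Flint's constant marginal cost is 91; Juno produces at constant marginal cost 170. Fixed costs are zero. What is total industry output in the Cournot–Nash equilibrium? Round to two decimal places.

283.33

Flint's profit: π_F = (343 - 0.5Q)q_F - (91q_F). Setting ∂π_F/∂q_F = 0: 252 - q_F - (1/2)(q_J) = 0.
Juno's profit: π_J = (343 - 0.5Q)q_J - (170q_J). Setting ∂π_J/∂q_J = 0: 173 - q_J - (1/2)(q_F) = 0.
Best responses: q_F = (252 - (1/2)q_J), q_J = (173 - (1/2)q_F).
Solving the pair: q_F = 662/3, q_J = 188/3.
Total output Q = 662/3 + 188/3 = 850/3.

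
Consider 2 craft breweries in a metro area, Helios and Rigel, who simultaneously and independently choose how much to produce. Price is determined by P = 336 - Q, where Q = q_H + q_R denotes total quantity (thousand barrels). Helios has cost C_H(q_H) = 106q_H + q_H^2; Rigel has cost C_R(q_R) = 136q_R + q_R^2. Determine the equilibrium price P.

Helios's profit: π_H = (336 - Q)q_H - (106q_H + q_H²). Setting ∂π_H/∂q_H = 0: 230 - 4q_H - (q_R) = 0.
Rigel's profit: π_R = (336 - Q)q_R - (136q_R + q_R²). Setting ∂π_R/∂q_R = 0: 200 - 4q_R - (q_H) = 0.
Best responses: q_H = (230 - q_R)/4, q_R = (200 - q_H)/4.
Substituting one into the other gives q_H = 48 and q_R = 38.
Total output Q = 86, so price P = 336 - 86 = 250.

250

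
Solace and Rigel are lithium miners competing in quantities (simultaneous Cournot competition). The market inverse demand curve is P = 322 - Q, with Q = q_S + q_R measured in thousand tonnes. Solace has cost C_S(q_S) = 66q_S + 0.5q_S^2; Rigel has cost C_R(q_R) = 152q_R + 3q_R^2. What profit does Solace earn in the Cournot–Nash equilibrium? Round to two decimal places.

Solace's profit: π_S = (322 - Q)q_S - (66q_S + (1/2)q_S²). Setting ∂π_S/∂q_S = 0: 256 - 3q_S - (q_R) = 0.
Rigel's first-order condition: 170 - 8q_R - (q_S) = 0.
So q_S = (256 - q_R)/3 and q_R = (170 - q_S)/8.
Substituting one into the other gives q_S = 1878/23 and q_R = 254/23.
Price P = 322 - 92.6957 = 229.3043.
Solace's profit: 229.3043·(1878/23) - 66·(1878/23) - (1/2)(1878/23)² = 10000.6163.

10000.62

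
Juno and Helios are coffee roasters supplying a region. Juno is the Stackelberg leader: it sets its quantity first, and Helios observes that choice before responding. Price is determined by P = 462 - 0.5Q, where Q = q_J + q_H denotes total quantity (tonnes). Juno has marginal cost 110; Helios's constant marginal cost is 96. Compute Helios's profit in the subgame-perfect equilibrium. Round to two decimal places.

Solve by backward induction. Given q_J, the follower Helios maximises π_H = (462 - (1/2)q_J - (1/2)q_H)q_H - 96q_H.
Follower FOC: 366 - (1/2)q_J - q_H = 0, so q_H(q_J) = (366 - (1/2)q_J).
Juno substitutes q_H(q_J) into its own profit: π_J = q_J(462 - (1/2)q_J - (366 - (1/2)q_J)/2) - 110q_J = (279 - (1/4)q_J)q_J - 110q_J.
The leader's first-order condition 169 - (1/2)q_J = 0 yields q_J = 338.
Then q_H = (366 - (1/2)·338) = 197.
Price P = 462 - (1/2)·535 = 389/2.
Helios's profit: (389/2 - 96)·197 = 19404.5000.

19404.50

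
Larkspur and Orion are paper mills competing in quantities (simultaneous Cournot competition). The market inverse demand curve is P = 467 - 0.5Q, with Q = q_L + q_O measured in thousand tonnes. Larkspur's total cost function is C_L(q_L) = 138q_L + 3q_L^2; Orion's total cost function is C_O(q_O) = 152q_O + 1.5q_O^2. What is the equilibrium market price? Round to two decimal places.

Larkspur's profit: π_L = (467 - 0.5Q)q_L - (138q_L + 3q_L²). Setting ∂π_L/∂q_L = 0: 329 - 7q_L - (1/2)(q_O) = 0.
Orion's first-order condition: 315 - 4q_O - (1/2)(q_L) = 0.
Best responses: q_L = (329 - (1/2)q_O)/7, q_O = (315 - (1/2)q_L)/4.
Substituting one into the other gives q_L = 41.7477 and q_O = 73.5315.
Total output Q = 115.2793, so price P = 467 - (1/2)·115.2793 = 409.3604.

409.36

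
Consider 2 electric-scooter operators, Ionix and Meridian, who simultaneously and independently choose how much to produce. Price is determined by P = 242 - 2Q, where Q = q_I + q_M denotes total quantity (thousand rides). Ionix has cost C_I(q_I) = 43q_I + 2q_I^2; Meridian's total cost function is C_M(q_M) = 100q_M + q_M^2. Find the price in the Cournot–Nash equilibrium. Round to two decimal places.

Ionix's profit: π_I = (242 - 2Q)q_I - (43q_I + 2q_I²). Setting ∂π_I/∂q_I = 0: 199 - 8q_I - 2(q_M) = 0.
Meridian's profit: π_M = (242 - 2Q)q_M - (100q_M + q_M²). Setting ∂π_M/∂q_M = 0: 142 - 6q_M - 2(q_I) = 0.
Best responses: q_I = (199 - 2q_M)/8, q_M = (142 - 2q_I)/6.
Solving the pair: q_I = 455/22, q_M = 369/22.
Total output Q = 412/11, so price P = 242 - 2·(412/11) = 1838/11.

167.09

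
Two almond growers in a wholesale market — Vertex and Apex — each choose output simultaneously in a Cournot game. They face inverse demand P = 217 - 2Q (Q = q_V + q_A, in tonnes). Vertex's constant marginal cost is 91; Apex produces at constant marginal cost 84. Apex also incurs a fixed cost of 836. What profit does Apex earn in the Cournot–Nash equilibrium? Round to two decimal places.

252.89

Vertex's profit: π_V = (217 - 2Q)q_V - (91q_V). Setting ∂π_V/∂q_V = 0: 126 - 4q_V - 2(q_A) = 0.
Apex's first-order condition: 133 - 4q_A - 2(q_V) = 0.
Rearranging gives the reaction functions q_V = (126 - 2q_A)/4 and q_A = (133 - 2q_V)/4.
Substituting one into the other gives q_V = 119/6 and q_A = 70/3.
Price P = 217 - 2·(259/6) = 392/3.
Apex's profit: (392/3 - 84)·(70/3) - 836 = 252.8889.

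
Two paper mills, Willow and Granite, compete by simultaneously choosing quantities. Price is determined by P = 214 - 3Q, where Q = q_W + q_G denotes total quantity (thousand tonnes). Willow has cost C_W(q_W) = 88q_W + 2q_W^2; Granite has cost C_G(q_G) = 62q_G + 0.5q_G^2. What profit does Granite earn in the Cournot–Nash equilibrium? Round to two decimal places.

Willow's profit: π_W = (214 - 3Q)q_W - (88q_W + 2q_W²). Setting ∂π_W/∂q_W = 0: 126 - 10q_W - 3(q_G) = 0.
Granite's first-order condition: 152 - 7q_G - 3(q_W) = 0.
So q_W = (126 - 3q_G)/10 and q_G = (152 - 3q_W)/7.
Solving the pair: q_W = 426/61, q_G = 1142/61.
Price P = 214 - 3·(1568/61) = 136.8852.
Granite's profit: 136.8852·(1142/61) - 62·(1142/61) - (1/2)(1142/61)² = 1226.7063.

1226.71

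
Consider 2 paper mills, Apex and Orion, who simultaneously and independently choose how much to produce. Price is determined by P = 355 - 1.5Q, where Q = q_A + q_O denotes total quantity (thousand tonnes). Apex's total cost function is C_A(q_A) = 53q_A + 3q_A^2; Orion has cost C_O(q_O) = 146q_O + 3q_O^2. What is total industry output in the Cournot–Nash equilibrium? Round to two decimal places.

48.67

Apex's profit: π_A = (355 - 1.5Q)q_A - (53q_A + 3q_A²). Setting ∂π_A/∂q_A = 0: 302 - 9q_A - (3/2)(q_O) = 0.
Orion's profit: π_O = (355 - 1.5Q)q_O - (146q_O + 3q_O²). Setting ∂π_O/∂q_O = 0: 209 - 9q_O - (3/2)(q_A) = 0.
So q_A = (302 - (3/2)q_O)/9 and q_O = (209 - (3/2)q_A)/9.
Solving the pair: q_A = 458/15, q_O = 272/15.
Total output Q = 458/15 + 272/15 = 146/3.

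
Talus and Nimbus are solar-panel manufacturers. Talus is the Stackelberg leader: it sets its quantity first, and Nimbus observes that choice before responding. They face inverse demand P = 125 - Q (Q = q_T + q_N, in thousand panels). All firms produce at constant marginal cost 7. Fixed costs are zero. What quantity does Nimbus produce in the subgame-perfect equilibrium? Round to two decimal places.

29.50

Solve by backward induction. Given q_T, the follower Nimbus maximises π_N = (125 - q_T - q_N)q_N - 7q_N.
Setting the follower's marginal profit to zero, 118 - q_T - 2q_N = 0, i.e. q_N = (118 - q_T)/2.
Talus substitutes q_N(q_T) into its own profit: π_T = q_T(125 - q_T - (118 - q_T)/2) - 7q_T = (66 - (1/2)q_T)q_T - 7q_T.
Leader FOC: 59 - q_T = 0, so q_T = 59.
Then q_N = (118 - 59)/2 = 59/2.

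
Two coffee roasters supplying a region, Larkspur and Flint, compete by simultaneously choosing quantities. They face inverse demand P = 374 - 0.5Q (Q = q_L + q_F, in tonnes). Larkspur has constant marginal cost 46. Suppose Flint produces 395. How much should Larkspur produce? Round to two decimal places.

130.50

With the rival's output fixed at 395, Larkspur's profit is π_L = (374 - (1/2)·395 - (1/2)q_L)q_L - (46q_L) = (353/2 - (1/2)q_L)q_L - (46q_L).
∂π_L/∂q_L = 261/2 - q_L = 0, so q_L = 261/2.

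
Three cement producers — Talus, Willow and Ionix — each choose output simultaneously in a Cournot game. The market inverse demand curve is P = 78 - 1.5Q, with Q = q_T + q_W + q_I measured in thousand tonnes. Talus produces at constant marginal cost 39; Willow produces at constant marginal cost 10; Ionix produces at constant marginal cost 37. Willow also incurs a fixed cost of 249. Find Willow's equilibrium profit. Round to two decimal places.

391.67

Talus's profit: π_T = (78 - 1.5Q)q_T - (39q_T). Setting ∂π_T/∂q_T = 0: 39 - 3q_T - (3/2)(q_W + q_I) = 0.
Willow's first-order condition: 68 - 3q_W - (3/2)(q_T + q_I) = 0.
Ionix's first-order condition: 41 - 3q_I - (3/2)(q_T + q_W) = 0.
Adding the 3 first-order conditions: 148 − 6Q = 0, so Q = 74/3.
Back-substituting: q_T = (39 − 37)/(3/2) = 4/3, q_W = (68 − 37)/(3/2) = 62/3, q_I = (41 − 37)/(3/2) = 8/3.
Price P = 78 - (3/2)·(74/3) = 41.
Willow's profit: (41 - 10)·(62/3) - 249 = 1175/3.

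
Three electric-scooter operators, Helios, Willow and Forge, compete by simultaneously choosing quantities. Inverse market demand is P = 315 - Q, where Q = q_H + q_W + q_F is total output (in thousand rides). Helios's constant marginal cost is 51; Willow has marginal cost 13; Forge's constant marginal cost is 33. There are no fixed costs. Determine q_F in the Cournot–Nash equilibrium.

Helios's profit: π_H = (315 - Q)q_H - (51q_H). Setting ∂π_H/∂q_H = 0: 264 - 2q_H - (q_W + q_F) = 0.
Willow's first-order condition: 302 - 2q_W - (q_H + q_F) = 0.
Forge's profit: π_F = (315 - Q)q_F - (33q_F). Setting ∂π_F/∂q_F = 0: 282 - 2q_F - (q_H + q_W) = 0.
Summing all 3 equations gives 848 − 4Q = 0, hence Q = 212.
Back-substituting: q_H = (264 − 212) = 52, q_W = (302 − 212) = 90, q_F = (282 − 212) = 70.

70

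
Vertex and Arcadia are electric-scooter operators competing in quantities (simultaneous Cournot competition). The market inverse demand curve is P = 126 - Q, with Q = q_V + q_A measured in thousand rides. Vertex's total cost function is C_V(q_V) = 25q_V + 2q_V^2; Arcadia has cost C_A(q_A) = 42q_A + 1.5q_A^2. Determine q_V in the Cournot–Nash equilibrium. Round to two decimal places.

Vertex's profit: π_V = (126 - Q)q_V - (25q_V + 2q_V²). Setting ∂π_V/∂q_V = 0: 101 - 6q_V - (q_A) = 0.
Arcadia's first-order condition: 84 - 5q_A - (q_V) = 0.
Rearranging gives the reaction functions q_V = (101 - q_A)/6 and q_A = (84 - q_V)/5.
Solving the pair: q_V = 421/29, q_A = 403/29.

14.52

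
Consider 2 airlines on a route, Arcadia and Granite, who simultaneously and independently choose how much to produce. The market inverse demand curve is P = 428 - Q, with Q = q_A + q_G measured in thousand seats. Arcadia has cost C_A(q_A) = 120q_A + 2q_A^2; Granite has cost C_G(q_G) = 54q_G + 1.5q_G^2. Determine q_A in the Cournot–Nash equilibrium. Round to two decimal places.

40.21

Arcadia's profit: π_A = (428 - Q)q_A - (120q_A + 2q_A²). Setting ∂π_A/∂q_A = 0: 308 - 6q_A - (q_G) = 0.
Granite's first-order condition: 374 - 5q_G - (q_A) = 0.
So q_A = (308 - q_G)/6 and q_G = (374 - q_A)/5.
Substituting one into the other gives q_A = 1166/29 and q_G = 1936/29.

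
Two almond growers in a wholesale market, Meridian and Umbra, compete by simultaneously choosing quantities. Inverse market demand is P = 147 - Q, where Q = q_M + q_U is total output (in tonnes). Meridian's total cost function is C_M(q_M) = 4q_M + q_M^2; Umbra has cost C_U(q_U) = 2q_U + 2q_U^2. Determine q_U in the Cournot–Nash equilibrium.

19

Meridian's profit: π_M = (147 - Q)q_M - (4q_M + q_M²). Setting ∂π_M/∂q_M = 0: 143 - 4q_M - (q_U) = 0.
Umbra's first-order condition: 145 - 6q_U - (q_M) = 0.
Best responses: q_M = (143 - q_U)/4, q_U = (145 - q_M)/6.
Solving the pair: q_M = 31, q_U = 19.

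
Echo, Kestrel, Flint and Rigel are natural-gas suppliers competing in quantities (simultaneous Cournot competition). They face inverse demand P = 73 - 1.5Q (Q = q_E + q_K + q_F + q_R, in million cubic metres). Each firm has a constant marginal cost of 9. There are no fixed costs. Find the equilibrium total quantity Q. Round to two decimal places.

A representative firm's profit is π_i = q_i(73 - 1.5Q) - 9q_i.
Setting ∂π_i/∂q_i = 0 with rivals' quantities fixed: 64 - 3q_i - (3/2)·Σ_{j≠i} q_j = 0.
By symmetry each firm produces the same amount; substituting Σ_{j≠i} q_j = 3q_i yields q_i = 64/(15/2) = 128/15.
Total output Q = 128/15 + 128/15 + 128/15 + 128/15 = 512/15.

34.13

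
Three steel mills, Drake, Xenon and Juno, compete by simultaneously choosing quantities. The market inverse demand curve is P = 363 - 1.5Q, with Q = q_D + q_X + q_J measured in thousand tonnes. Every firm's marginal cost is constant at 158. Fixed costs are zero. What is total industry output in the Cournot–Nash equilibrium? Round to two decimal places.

102.50

Each firm earns π_i = (363 - 1.5Q)q_i - 158q_i.
First-order condition (treating rivals' output as given): 205 - 3q_i - (3/2)·Σ_{j≠i} q_j = 0.
By symmetry each firm produces the same amount; substituting Σ_{j≠i} q_j = 2q_i yields q_i = 205/6.
Total output Q = 205/6 + 205/6 + 205/6 = 205/2.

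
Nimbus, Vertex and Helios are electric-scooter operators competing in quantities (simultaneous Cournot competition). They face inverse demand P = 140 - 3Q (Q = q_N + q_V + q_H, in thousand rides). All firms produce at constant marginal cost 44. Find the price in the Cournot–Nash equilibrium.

68

Each firm earns π_i = (140 - 3Q)q_i - 44q_i.
First-order condition (treating rivals' output as given): 96 - 6q_i - 3·Σ_{j≠i} q_j = 0.
By symmetry each firm produces the same amount; substituting Σ_{j≠i} q_j = 2q_i yields q_i = 96/12 = 8.
Total output Q = 24, so price P = 140 - 3·24 = 68.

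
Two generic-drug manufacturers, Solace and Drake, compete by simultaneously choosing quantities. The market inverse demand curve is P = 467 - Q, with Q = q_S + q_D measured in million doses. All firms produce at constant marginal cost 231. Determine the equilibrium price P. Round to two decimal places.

Each firm earns π_i = (467 - Q)q_i - 231q_i.
First-order condition (treating rivals' output as given): 236 - 2q_i - q_j = 0.
By symmetry each firm produces the same amount; substituting q_j = q_i yields q_i = 236/3.
Total output Q = 472/3, so price P = 467 - 472/3 = 929/3.

309.67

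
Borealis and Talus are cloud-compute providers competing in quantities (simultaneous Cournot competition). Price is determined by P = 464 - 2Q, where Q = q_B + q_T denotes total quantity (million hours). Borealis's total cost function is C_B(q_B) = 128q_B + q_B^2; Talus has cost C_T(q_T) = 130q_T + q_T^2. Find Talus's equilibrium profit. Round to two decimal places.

Borealis's profit: π_B = (464 - 2Q)q_B - (128q_B + q_B²). Setting ∂π_B/∂q_B = 0: 336 - 6q_B - 2(q_T) = 0.
Talus's profit: π_T = (464 - 2Q)q_T - (130q_T + q_T²). Setting ∂π_T/∂q_T = 0: 334 - 6q_T - 2(q_B) = 0.
So q_B = (336 - 2q_T)/6 and q_T = (334 - 2q_B)/6.
Solving the pair: q_B = 337/8, q_T = 333/8.
Price P = 464 - 2·(335/4) = 593/2.
Talus's profit: (593/2)·(333/8) - 130·(333/8) - (333/8)² = 5197.9219.

5197.92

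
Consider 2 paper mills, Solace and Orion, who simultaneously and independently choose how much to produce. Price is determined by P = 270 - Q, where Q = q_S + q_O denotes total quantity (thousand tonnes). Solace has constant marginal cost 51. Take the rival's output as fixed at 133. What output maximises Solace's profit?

With the rival's output fixed at 133, Solace's profit is π_S = (270 - 133 - q_S)q_S - (51q_S) = (137 - q_S)q_S - (51q_S).
∂π_S/∂q_S = 86 - 2q_S = 0, so q_S = 43.

43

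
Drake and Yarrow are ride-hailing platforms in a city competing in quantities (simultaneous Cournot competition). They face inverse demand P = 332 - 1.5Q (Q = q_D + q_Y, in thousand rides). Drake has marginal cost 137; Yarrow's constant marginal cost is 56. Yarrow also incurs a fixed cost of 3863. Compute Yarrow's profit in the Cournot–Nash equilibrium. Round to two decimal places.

Drake's profit: π_D = (332 - 1.5Q)q_D - (137q_D). Setting ∂π_D/∂q_D = 0: 195 - 3q_D - (3/2)(q_Y) = 0.
Yarrow's profit: π_Y = (332 - 1.5Q)q_Y - (56q_Y). Setting ∂π_Y/∂q_Y = 0: 276 - 3q_Y - (3/2)(q_D) = 0.
So q_D = (195 - (3/2)q_Y)/3 and q_Y = (276 - (3/2)q_D)/3.
Substituting one into the other gives q_D = 76/3 and q_Y = 238/3.
Price P = 332 - (3/2)·(314/3) = 175.
Yarrow's profit: (175 - 56)·(238/3) - 3863 = 5577.6667.

5577.67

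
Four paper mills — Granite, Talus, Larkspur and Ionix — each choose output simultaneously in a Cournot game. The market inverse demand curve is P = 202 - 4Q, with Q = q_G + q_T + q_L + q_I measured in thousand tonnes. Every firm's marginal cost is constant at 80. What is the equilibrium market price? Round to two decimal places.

A representative firm's profit is π_i = q_i(202 - 4Q) - 80q_i.
Setting ∂π_i/∂q_i = 0 with rivals' quantities fixed: 122 - 8q_i - 4·Σ_{j≠i} q_j = 0.
By symmetry each firm produces the same amount; substituting Σ_{j≠i} q_j = 3q_i yields q_i = 122/20 = 61/10.
Total output Q = 122/5, so price P = 202 - 4·(122/5) = 522/5.

104.40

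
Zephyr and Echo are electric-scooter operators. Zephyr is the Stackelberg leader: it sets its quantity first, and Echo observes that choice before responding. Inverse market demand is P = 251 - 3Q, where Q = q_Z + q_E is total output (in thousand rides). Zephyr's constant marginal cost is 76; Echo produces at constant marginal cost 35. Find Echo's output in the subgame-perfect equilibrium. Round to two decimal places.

24.83

Solve by backward induction. Given q_Z, the follower Echo maximises π_E = (251 - 3q_Z - 3q_E)q_E - 35q_E.
Follower FOC: 216 - 3q_Z - 6q_E = 0, so q_E(q_Z) = (216 - 3q_Z)/6.
The leader anticipates this reaction. Substituting into P = 251 - 3Q gives P = 143 - (3/2)q_Z, so π_Z = (143 - (3/2)q_Z)q_Z - 76q_Z.
Leader FOC: 67 - 3q_Z = 0, so q_Z = 67/3.
Then q_E = (216 - 3·(67/3))/6 = 149/6.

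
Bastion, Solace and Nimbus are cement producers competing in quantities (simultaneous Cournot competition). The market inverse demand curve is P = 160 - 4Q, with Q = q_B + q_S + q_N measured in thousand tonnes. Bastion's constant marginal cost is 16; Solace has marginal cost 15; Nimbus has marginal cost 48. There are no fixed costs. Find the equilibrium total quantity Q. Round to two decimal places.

25.06

Bastion's profit: π_B = (160 - 4Q)q_B - (16q_B). Setting ∂π_B/∂q_B = 0: 144 - 8q_B - 4(q_S + q_N) = 0.
Solace's first-order condition: 145 - 8q_S - 4(q_B + q_N) = 0.
Nimbus's first-order condition: 112 - 8q_N - 4(q_B + q_S) = 0.
Summing all 3 equations gives 401 − 16Q = 0, hence Q = 401/16.
Back-substituting: q_B = (144 − 401/4)/4 = 175/16, q_S = (145 − 401/4)/4 = 179/16, q_N = (112 − 401/4)/4 = 47/16.
Total output Q = 175/16 + 179/16 + 47/16 = 401/16.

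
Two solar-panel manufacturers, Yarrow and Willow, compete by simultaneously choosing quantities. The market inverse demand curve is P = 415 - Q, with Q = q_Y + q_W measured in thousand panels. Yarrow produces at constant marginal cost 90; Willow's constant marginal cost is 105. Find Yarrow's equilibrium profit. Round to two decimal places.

Yarrow's profit: π_Y = (415 - Q)q_Y - (90q_Y). Setting ∂π_Y/∂q_Y = 0: 325 - 2q_Y - (q_W) = 0.
Willow's first-order condition: 310 - 2q_W - (q_Y) = 0.
Best responses: q_Y = (325 - q_W)/2, q_W = (310 - q_Y)/2.
Substituting one into the other gives q_Y = 340/3 and q_W = 295/3.
Price P = 415 - 635/3 = 610/3.
Yarrow's profit: (610/3 - 90)·(340/3) = 12844.4444.

12844.44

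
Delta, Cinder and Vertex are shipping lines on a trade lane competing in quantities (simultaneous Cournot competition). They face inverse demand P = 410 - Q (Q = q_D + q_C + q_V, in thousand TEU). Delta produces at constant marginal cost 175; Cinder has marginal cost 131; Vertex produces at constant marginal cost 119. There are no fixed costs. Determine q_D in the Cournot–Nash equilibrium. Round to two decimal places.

Delta's profit: π_D = (410 - Q)q_D - (175q_D). Setting ∂π_D/∂q_D = 0: 235 - 2q_D - (q_C + q_V) = 0.
Cinder's profit: π_C = (410 - Q)q_C - (131q_C). Setting ∂π_C/∂q_C = 0: 279 - 2q_C - (q_D + q_V) = 0.
Vertex's first-order condition: 291 - 2q_V - (q_D + q_C) = 0.
Summing all 3 equations gives 805 − 4Q = 0, hence Q = 805/4.
Back-substituting: q_D = (235 − 805/4) = 135/4, q_C = (279 − 805/4) = 311/4, q_V = (291 − 805/4) = 359/4.

33.75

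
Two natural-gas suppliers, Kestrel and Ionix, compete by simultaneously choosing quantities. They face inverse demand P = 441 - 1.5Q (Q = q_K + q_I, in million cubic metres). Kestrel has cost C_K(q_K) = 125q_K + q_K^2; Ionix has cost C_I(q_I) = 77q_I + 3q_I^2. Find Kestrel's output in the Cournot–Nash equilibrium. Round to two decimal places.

53.75

Kestrel's profit: π_K = (441 - 1.5Q)q_K - (125q_K + q_K²). Setting ∂π_K/∂q_K = 0: 316 - 5q_K - (3/2)(q_I) = 0.
Ionix's first-order condition: 364 - 9q_I - (3/2)(q_K) = 0.
So q_K = (316 - (3/2)q_I)/5 and q_I = (364 - (3/2)q_K)/9.
Substituting one into the other gives q_K = 53.7544 and q_I = 31.4854.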